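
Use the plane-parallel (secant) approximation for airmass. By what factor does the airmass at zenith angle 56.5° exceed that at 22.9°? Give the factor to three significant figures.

X(56.5°)/X(22.9°) = sec 56.5° / sec 22.9° = cos 22.9° / cos 56.5° = 0.9212/0.5519 = 1.6690.

1.67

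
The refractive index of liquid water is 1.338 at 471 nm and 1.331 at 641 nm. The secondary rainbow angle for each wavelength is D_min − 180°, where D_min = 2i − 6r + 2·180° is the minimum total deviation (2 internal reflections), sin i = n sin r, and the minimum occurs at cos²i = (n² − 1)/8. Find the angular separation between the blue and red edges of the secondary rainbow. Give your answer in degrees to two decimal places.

1.83°

At 471 nm (n = 1.338): cos²i = 0.09878 → i = 71.682°, r = 45.195°, D_min = 232.193°, rainbow angle = 52.193°.
At 641 nm (n = 1.331): cos²i = 0.09645 → i = 71.907°, r = 45.575°, D_min = 230.365°, rainbow angle = 50.365°.
Angular width = |52.193° − 50.365°| = 1.828°.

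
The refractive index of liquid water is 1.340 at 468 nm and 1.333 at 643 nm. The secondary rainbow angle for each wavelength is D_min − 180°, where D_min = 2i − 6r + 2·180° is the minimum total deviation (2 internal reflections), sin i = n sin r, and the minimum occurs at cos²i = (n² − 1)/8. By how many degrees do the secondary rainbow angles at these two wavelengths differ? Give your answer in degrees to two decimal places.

1.82°

At 468 nm (n = 1.340): cos²i = 0.09945 → i = 71.618°, r = 45.088°, D_min = 232.709°, rainbow angle = 52.709°.
At 643 nm (n = 1.333): cos²i = 0.09711 → i = 71.843°, r = 45.466°, D_min = 230.891°, rainbow angle = 50.891°.
Angular width = |52.709° − 50.891°| = 1.818°.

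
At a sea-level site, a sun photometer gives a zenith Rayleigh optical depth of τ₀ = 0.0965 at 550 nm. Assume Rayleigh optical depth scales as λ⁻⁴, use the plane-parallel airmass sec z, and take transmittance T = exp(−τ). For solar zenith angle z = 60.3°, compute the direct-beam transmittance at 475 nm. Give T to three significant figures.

sec 60.3° = 2.0183.
τ = 0.0965 × (550/475)⁴ × 2.0183 = 0.0965 × 1.7975 × 2.0183 = 0.3501.
T = exp(−0.3501) = 0.7046.

0.705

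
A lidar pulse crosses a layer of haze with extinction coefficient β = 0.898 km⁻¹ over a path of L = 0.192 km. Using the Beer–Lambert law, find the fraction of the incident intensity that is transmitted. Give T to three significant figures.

τ = β·L = 0.898 × 0.192 = 0.1724.
T = exp(−0.1724) = 0.8416.

0.842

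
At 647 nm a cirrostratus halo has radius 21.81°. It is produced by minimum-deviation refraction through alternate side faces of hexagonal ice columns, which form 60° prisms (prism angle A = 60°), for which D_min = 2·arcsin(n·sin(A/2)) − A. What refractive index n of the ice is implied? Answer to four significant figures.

1.310

Rearranging: n = sin((D_min + A)/2) / sin(A/2).
(D_min + A)/2 = (21.81° + 60°)/2 = 40.905°.
n = sin 40.905° / sin 30° = 0.6548 / 0.5000 = 1.3096.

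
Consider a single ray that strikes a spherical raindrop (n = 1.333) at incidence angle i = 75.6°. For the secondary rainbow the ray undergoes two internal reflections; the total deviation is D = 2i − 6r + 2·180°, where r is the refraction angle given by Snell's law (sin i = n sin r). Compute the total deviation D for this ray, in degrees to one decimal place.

sin r = sin 75.6° / 1.333 = 0.9686/1.333 = 0.7266; r = 46.60°.
D = 2·75.6° − 6·46.60° + 2·180° = 151.20° − 279.62° + 360° = 231.58°.

231.6°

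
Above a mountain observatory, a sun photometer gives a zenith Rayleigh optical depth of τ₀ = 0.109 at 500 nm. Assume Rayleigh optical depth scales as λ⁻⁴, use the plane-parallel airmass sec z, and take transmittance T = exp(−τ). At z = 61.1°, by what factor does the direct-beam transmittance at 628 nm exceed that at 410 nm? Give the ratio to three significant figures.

Airmass: sec 61.1° = 2.0692.
τ(628 nm) = 0.109 × (500/628)⁴ × 2.0692 = 0.109 × 0.4018 × 2.0692 = 0.0906.
τ(410 nm) = 0.109 × (500/410)⁴ × 2.0692 = 0.109 × 2.2118 × 2.0692 = 0.4989.
T(628)/T(410) = exp(τ_B − τ_A) = exp(0.4082) = 1.5041.

1.50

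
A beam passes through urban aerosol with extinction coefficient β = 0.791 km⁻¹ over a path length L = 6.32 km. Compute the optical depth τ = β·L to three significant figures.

5.00

τ = β·L = 0.791 × 6.32 = 4.9991.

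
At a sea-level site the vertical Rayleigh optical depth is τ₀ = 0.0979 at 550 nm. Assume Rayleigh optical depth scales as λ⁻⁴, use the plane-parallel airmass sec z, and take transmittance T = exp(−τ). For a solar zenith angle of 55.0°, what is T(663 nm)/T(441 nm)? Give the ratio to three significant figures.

Airmass: sec 55.0° = 1.7434.
τ(663 nm) = 0.0979 × (550/663)⁴ × 1.7434 = 0.0979 × 0.4736 × 1.7434 = 0.0808.
τ(441 nm) = 0.0979 × (550/441)⁴ × 1.7434 = 0.0979 × 2.4193 × 1.7434 = 0.4129.
T(663)/T(441) = exp(τ_B − τ_A) = exp(0.3321) = 1.3939.

1.39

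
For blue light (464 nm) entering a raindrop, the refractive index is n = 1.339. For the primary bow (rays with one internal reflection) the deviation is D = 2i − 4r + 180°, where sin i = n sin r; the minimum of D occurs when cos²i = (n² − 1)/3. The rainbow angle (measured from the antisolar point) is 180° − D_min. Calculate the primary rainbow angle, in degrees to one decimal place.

cos²i = (1.79292 − 1)/3 = 0.26431; i = arccos(0.51411) = 59.062°.
sin r = sin 59.062°/1.339 = 0.64057; r = 39.834°.
D_min = 2·59.062° − 4·39.834° + 180° = 138.786°.
Rainbow angle = 180° − D_min = 41.214°.

41.2°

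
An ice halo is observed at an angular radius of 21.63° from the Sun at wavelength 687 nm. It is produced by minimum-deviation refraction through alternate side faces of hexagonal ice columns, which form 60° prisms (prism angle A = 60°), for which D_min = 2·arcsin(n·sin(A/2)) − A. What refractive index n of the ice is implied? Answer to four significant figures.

1.307

Rearranging: n = sin((D_min + A)/2) / sin(A/2).
(D_min + A)/2 = (21.63° + 60°)/2 = 40.815°.
n = sin 40.815° / sin 30° = 0.6536 / 0.5000 = 1.3072.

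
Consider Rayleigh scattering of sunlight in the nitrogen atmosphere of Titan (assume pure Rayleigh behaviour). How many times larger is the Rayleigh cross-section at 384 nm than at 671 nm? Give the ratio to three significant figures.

Rayleigh scattering ∝ λ⁻⁴, so the ratio of coefficients is the inverse fourth power of the wavelength ratio.
σ(384)/σ(671) = (671/384)⁴ = (1.7474)⁴ = 9.323.

9.32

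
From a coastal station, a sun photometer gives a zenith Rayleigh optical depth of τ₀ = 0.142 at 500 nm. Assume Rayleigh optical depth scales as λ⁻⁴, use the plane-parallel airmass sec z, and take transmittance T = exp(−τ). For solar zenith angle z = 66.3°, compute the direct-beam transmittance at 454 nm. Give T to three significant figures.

sec 66.3° = 2.4879.
τ = 0.142 × (500/454)⁴ × 2.4879 = 0.142 × 1.4711 × 2.4879 = 0.5197.
T = exp(−0.5197) = 0.5947.

0.595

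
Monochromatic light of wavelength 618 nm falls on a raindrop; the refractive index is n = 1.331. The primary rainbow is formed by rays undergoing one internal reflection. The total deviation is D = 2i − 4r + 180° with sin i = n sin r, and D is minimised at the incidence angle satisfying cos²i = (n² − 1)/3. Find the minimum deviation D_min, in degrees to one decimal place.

137.6°

cos²i = (1.77156 − 1)/3 = 0.25719; i = arccos(0.50714) = 59.527°.
sin r = sin 59.527°/1.331 = 0.64753; r = 40.356°.
D_min = 2·59.527° − 4·40.356° + 180° = 137.630°.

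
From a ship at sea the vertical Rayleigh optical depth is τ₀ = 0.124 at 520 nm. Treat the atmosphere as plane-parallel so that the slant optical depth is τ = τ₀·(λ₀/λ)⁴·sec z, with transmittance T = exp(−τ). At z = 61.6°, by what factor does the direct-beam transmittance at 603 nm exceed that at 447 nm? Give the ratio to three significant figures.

Airmass: sec 61.6° = 2.1025.
τ(603 nm) = 0.124 × (520/603)⁴ × 2.1025 = 0.124 × 0.5530 × 2.1025 = 0.1442.
τ(447 nm) = 0.124 × (520/447)⁴ × 2.1025 = 0.124 × 1.8314 × 2.1025 = 0.4775.
T(603)/T(447) = exp(τ_B − τ_A) = exp(0.3333) = 1.3955.

1.40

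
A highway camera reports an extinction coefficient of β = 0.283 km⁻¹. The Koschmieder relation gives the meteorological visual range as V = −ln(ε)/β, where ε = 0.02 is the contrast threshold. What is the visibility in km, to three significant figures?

V = −ln(0.02) / 0.283 = 3.912 / 0.283 = 13.8234 km.

13.8 km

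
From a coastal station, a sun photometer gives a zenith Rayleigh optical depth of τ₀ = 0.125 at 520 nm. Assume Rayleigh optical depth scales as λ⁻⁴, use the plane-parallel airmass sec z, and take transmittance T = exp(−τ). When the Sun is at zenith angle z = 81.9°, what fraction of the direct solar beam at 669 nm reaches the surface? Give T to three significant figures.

0.723

sec 81.9° = 7.0972.
τ = 0.125 × (520/669)⁴ × 7.0972 = 0.125 × 0.3650 × 7.0972 = 0.3238.
T = exp(−0.3238) = 0.7234.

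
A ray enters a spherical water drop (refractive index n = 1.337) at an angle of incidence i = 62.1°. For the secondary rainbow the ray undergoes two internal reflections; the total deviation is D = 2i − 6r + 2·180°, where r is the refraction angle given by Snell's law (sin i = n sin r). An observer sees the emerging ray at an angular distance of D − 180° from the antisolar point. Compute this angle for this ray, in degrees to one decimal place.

sin r = sin 62.1° / 1.337 = 0.8838/1.337 = 0.6610; r = 41.38°.
D = 2·62.1° − 6·41.38° + 2·180° = 124.20° − 248.26° + 360° = 235.94°.
Angle from antisolar point = D − 180° = 55.94°.

55.9°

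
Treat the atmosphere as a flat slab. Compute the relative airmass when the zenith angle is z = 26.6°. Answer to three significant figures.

1.12

X = sec z = 1/cos 26.6° = 1/0.8942 = 1.1184.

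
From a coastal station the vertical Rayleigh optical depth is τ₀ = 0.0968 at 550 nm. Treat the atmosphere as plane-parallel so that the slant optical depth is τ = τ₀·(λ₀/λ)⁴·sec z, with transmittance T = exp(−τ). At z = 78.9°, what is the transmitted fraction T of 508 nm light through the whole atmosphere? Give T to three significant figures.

sec 78.9° = 5.1942.
τ = 0.0968 × (550/508)⁴ × 5.1942 = 0.0968 × 1.3740 × 5.1942 = 0.6909.
T = exp(−0.6909) = 0.5011.

0.501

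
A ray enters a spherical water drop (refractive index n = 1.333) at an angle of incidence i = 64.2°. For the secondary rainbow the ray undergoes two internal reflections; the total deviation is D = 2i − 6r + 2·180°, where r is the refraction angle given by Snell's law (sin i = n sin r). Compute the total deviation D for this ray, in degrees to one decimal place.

sin r = sin 64.2° / 1.333 = 0.9003/1.333 = 0.6754; r = 42.49°.
D = 2·64.2° − 6·42.49° + 2·180° = 128.40° − 254.92° + 360° = 233.48°.

233.5°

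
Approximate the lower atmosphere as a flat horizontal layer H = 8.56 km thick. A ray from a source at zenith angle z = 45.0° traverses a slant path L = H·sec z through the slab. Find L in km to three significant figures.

sec z = 1/cos 45.0° = 1.4142.
L = 8.56 × 1.4142 = 12.106 km.

12.1 km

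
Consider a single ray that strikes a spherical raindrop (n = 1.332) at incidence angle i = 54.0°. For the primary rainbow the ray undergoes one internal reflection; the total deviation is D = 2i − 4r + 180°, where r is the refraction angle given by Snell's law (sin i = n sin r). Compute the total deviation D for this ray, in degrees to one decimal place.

138.4°

sin r = sin 54.0° / 1.332 = 0.8090/1.332 = 0.6074; r = 37.40°.
D = 2·54.0° − 4·37.40° + 180° = 108.00° − 149.60° + 180° = 138.40°.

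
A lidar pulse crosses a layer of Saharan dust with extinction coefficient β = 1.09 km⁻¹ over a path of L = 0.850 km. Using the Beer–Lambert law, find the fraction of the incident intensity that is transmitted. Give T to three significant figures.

τ = β·L = 1.09 × 0.850 = 0.9265.
T = exp(−0.9265) = 0.3959.

0.396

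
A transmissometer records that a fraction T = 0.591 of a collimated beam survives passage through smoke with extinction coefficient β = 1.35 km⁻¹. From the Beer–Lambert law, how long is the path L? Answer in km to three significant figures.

Beer–Lambert: T = exp(−βL) ⇒ L = −ln(T)/β = −ln(0.591)/1.35 = 0.5259/1.35 = 0.3896 km.

0.390 km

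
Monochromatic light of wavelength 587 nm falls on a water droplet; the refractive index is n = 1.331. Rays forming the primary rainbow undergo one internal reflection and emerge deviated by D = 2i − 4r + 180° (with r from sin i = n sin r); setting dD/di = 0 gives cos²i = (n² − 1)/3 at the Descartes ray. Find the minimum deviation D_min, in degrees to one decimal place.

137.6°

cos²i = (1.77156 − 1)/3 = 0.25719; i = arccos(0.50714) = 59.527°.
sin r = sin 59.527°/1.331 = 0.64753; r = 40.356°.
D_min = 2·59.527° − 4·40.356° + 180° = 137.630°.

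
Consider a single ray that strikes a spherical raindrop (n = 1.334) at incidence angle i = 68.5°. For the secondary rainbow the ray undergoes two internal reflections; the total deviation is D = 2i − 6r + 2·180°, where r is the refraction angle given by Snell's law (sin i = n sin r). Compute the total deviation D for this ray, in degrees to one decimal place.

sin r = sin 68.5° / 1.334 = 0.9304/1.334 = 0.6975; r = 44.22°.
D = 2·68.5° − 6·44.22° + 2·180° = 137.00° − 265.34° + 360° = 231.66°.

231.7°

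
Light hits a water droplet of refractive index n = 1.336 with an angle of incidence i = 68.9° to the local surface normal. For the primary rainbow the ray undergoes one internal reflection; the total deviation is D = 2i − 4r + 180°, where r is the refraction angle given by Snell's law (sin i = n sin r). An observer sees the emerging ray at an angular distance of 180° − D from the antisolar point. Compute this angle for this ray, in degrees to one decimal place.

39.4°

sin r = sin 68.9° / 1.336 = 0.9330/1.336 = 0.6983; r = 44.29°.
D = 2·68.9° − 4·44.29° + 180° = 137.80° − 177.17° + 180° = 140.63°.
Angle from antisolar point = 180° − D = 39.37°.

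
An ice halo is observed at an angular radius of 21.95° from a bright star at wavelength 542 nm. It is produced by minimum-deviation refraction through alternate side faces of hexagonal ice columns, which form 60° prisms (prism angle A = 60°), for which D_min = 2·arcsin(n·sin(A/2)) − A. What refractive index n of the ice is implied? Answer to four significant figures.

1.311

Rearranging: n = sin((D_min + A)/2) / sin(A/2).
(D_min + A)/2 = (21.95° + 60°)/2 = 40.975°.
n = sin 40.975° / sin 30° = 0.6557 / 0.5000 = 1.3115.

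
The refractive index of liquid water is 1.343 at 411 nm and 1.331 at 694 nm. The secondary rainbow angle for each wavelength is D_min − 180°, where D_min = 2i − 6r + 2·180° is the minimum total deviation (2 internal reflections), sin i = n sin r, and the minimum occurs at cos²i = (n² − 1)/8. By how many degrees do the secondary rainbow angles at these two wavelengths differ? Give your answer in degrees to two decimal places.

At 411 nm (n = 1.343): cos²i = 0.10046 → i = 71.522°, r = 44.928°, D_min = 233.478°, rainbow angle = 53.478°.
At 694 nm (n = 1.331): cos²i = 0.09645 → i = 71.907°, r = 45.575°, D_min = 230.365°, rainbow angle = 50.365°.
Angular width = |53.478° − 50.365°| = 3.113°.

3.11°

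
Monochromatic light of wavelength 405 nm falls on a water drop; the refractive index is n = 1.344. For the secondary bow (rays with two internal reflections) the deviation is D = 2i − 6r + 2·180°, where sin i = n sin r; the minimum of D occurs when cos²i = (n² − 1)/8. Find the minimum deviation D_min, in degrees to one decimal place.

233.7°

cos²i = (1.80634 − 1)/8 = 0.10079; i = arccos(0.31748) = 71.490°.
sin r = sin 71.490°/1.344 = 0.70555; r = 44.874°.
D_min = 2·71.490° − 6·44.874° + 360° = 233.733°.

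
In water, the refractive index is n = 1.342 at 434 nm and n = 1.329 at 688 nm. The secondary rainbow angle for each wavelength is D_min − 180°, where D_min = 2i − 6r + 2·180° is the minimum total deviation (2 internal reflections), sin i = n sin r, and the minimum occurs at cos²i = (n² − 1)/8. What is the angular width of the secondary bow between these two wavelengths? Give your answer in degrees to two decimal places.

At 434 nm (n = 1.342): cos²i = 0.10012 → i = 71.554°, r = 44.981°, D_min = 233.222°, rainbow angle = 53.222°.
At 688 nm (n = 1.329): cos²i = 0.09578 → i = 71.972°, r = 45.685°, D_min = 229.837°, rainbow angle = 49.837°.
Angular width = |53.222° − 49.837°| = 3.385°.

3.39°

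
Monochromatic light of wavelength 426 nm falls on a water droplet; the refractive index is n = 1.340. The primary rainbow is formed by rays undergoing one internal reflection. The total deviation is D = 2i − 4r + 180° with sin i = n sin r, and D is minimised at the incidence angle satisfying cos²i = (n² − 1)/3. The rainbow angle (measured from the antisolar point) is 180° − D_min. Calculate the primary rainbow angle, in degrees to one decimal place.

cos²i = (1.79560 − 1)/3 = 0.26520; i = arccos(0.51498) = 59.004°.
sin r = sin 59.004°/1.340 = 0.63971; r = 39.770°.
D_min = 2·59.004° − 4·39.770° + 180° = 138.929°.
Rainbow angle = 180° − D_min = 41.071°.

41.1°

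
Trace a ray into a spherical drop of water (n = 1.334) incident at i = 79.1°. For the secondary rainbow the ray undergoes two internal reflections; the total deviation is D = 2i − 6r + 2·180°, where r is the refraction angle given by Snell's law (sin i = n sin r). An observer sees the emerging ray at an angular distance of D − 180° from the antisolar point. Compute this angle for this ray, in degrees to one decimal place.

sin r = sin 79.1° / 1.334 = 0.9820/1.334 = 0.7361; r = 47.40°.
D = 2·79.1° − 6·47.40° + 2·180° = 158.20° − 284.40° + 360° = 233.80°.
Angle from antisolar point = D − 180° = 53.80°.

53.8°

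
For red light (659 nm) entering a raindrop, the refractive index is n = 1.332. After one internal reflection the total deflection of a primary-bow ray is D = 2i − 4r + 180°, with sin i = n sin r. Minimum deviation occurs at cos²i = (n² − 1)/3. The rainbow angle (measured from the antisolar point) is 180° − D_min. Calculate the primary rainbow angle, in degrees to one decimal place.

cos²i = (1.77422 − 1)/3 = 0.25807; i = arccos(0.50801) = 59.469°.
sin r = sin 59.469°/1.332 = 0.64666; r = 40.290°.
D_min = 2·59.469° − 4·40.290° + 180° = 137.776°.
Rainbow angle = 180° − D_min = 42.224°.

42.2°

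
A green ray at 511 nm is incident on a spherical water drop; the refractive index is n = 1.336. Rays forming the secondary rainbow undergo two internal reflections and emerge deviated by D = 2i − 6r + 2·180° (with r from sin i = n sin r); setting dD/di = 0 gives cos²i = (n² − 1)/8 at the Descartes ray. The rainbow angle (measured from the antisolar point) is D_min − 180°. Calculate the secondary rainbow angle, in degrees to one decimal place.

51.7°

cos²i = (1.78490 − 1)/8 = 0.09811; i = arccos(0.31323) = 71.746°.
sin r = sin 71.746°/1.336 = 0.71084; r = 45.303°.
D_min = 2·71.746° − 6·45.303° + 360° = 231.674°.
Rainbow angle = D_min − 180° = 51.674°.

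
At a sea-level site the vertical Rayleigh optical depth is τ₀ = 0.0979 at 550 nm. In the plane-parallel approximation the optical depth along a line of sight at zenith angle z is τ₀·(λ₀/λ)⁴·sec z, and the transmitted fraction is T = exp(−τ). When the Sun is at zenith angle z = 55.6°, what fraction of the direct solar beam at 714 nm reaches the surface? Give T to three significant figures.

0.941

sec 55.6° = 1.7700.
τ = 0.0979 × (550/714)⁴ × 1.7700 = 0.0979 × 0.3521 × 1.7700 = 0.0610.
T = exp(−0.0610) = 0.9408.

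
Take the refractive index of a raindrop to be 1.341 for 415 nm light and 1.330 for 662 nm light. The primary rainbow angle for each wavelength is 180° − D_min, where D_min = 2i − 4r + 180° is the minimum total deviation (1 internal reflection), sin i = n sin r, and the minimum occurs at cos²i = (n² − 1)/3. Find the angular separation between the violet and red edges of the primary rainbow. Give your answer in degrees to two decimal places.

1.59°

At 415 nm (n = 1.341): cos²i = 0.26609 → i = 58.946°, r = 39.705°, D_min = 139.071°, rainbow angle = 40.929°.
At 662 nm (n = 1.330): cos²i = 0.25630 → i = 59.585°, r = 40.422°, D_min = 137.484°, rainbow angle = 42.516°.
Angular width = |40.929° − 42.516°| = 1.588°.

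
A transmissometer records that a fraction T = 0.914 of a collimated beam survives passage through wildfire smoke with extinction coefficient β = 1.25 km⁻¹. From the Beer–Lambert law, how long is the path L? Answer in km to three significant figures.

0.0719 km

Beer–Lambert: T = exp(−βL) ⇒ L = −ln(T)/β = −ln(0.914)/1.25 = 0.0899/1.25 = 0.07194 km.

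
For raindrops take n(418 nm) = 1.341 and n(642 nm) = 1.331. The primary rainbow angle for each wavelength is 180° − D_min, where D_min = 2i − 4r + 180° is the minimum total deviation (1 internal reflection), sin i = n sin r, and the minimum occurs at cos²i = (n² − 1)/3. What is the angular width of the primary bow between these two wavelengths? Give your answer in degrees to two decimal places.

At 418 nm (n = 1.341): cos²i = 0.26609 → i = 58.946°, r = 39.705°, D_min = 139.071°, rainbow angle = 40.929°.
At 642 nm (n = 1.331): cos²i = 0.25719 → i = 59.527°, r = 40.356°, D_min = 137.630°, rainbow angle = 42.370°.
Angular width = |40.929° − 42.370°| = 1.441°.

1.44°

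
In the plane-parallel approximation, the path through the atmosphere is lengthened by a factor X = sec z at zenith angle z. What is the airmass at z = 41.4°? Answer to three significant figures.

1.33

X = sec z = 1/cos 41.4° = 1/0.7501 = 1.3331.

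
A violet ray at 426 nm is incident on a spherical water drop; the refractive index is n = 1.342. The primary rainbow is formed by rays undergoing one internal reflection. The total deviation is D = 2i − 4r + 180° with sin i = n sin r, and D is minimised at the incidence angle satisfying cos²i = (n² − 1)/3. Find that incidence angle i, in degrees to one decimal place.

cos²i = (1.342² − 1)/3 = (1.80096 − 1)/3 = 0.26699.
cos i = 0.51671, so i = 58.888°.

58.9°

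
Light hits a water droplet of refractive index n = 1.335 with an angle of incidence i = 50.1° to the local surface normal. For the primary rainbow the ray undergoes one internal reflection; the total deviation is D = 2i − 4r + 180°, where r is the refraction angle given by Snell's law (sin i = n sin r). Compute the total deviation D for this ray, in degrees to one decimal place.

sin r = sin 50.1° / 1.335 = 0.7672/1.335 = 0.5747; r = 35.08°.
D = 2·50.1° − 4·35.08° + 180° = 100.20° − 140.30° + 180° = 139.90°.

139.9°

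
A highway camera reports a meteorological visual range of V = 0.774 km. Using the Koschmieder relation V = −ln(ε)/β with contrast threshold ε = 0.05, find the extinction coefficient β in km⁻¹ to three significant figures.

3.87 km⁻¹

β = −ln(0.05) / V = 2.996 / 0.774 = 3.8705 km⁻¹.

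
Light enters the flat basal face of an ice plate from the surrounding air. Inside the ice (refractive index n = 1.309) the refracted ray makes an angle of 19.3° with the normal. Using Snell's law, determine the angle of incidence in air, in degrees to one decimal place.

25.6°

Snell: sin θ_i = n · sin θ_r = 1.309 × sin 19.3° = 1.309 × 0.3305 = 0.4326.
θ_i = arcsin(0.4326) = 25.64°.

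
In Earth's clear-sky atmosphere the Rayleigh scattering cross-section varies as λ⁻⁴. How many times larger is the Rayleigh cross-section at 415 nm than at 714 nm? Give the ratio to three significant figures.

8.76

Rayleigh scattering ∝ λ⁻⁴, so the ratio of coefficients is the inverse fourth power of the wavelength ratio.
σ(415)/σ(714) = (714/415)⁴ = (1.7205)⁴ = 8.762.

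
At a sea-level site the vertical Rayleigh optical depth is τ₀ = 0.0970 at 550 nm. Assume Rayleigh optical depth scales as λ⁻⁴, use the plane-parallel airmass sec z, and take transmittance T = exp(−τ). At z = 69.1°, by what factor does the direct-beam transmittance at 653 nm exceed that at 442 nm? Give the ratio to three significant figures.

Airmass: sec 69.1° = 2.8032.
τ(653 nm) = 0.0970 × (550/653)⁴ × 2.8032 = 0.0970 × 0.5033 × 2.8032 = 0.1368.
τ(442 nm) = 0.0970 × (550/442)⁴ × 2.8032 = 0.0970 × 2.3975 × 2.8032 = 0.6519.
T(653)/T(442) = exp(τ_B − τ_A) = exp(0.5151) = 1.6737.

1.67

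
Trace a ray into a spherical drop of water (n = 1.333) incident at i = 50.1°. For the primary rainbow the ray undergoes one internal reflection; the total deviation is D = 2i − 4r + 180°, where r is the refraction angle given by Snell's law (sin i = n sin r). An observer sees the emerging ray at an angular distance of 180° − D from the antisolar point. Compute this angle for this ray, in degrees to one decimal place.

40.3°

sin r = sin 50.1° / 1.333 = 0.7672/1.333 = 0.5755; r = 35.14°.
D = 2·50.1° − 4·35.14° + 180° = 100.20° − 140.54° + 180° = 139.66°.
Angle from antisolar point = 180° − D = 40.34°.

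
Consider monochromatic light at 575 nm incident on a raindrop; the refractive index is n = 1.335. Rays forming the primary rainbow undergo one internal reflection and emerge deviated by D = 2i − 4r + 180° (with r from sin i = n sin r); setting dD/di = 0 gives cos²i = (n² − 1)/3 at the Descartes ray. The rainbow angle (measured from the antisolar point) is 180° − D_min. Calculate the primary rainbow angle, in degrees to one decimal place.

cos²i = (1.78222 − 1)/3 = 0.26074; i = arccos(0.51063) = 59.294°.
sin r = sin 59.294°/1.335 = 0.64405; r = 40.094°.
D_min = 2·59.294° − 4·40.094° + 180° = 138.212°.
Rainbow angle = 180° − D_min = 41.788°.

41.8°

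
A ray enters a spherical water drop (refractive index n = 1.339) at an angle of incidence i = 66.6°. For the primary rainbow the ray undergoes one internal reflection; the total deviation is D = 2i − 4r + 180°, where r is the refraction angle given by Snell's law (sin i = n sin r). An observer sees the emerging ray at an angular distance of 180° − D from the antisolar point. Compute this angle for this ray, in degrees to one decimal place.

39.9°

sin r = sin 66.6° / 1.339 = 0.9178/1.339 = 0.6854; r = 43.27°.
D = 2·66.6° − 4·43.27° + 180° = 133.20° − 173.07° + 180° = 140.13°.
Angle from antisolar point = 180° − D = 39.87°.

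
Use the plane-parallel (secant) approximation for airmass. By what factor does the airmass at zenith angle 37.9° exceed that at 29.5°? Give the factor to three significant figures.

X(37.9°)/X(29.5°) = sec 37.9° / sec 29.5° = cos 29.5° / cos 37.9° = 0.8704/0.7891 = 1.1030.

1.10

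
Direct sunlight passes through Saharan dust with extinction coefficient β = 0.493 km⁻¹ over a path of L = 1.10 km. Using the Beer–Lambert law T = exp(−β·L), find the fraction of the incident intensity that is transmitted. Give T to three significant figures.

0.581

τ = β·L = 0.493 × 1.10 = 0.5423.
T = exp(−0.5423) = 0.5814.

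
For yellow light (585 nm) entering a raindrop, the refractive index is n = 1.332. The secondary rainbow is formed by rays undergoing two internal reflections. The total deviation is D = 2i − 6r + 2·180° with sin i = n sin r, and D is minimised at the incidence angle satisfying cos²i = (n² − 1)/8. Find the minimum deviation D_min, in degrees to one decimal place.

230.6°

cos²i = (1.77422 − 1)/8 = 0.09678; i = arccos(0.31109) = 71.875°.
sin r = sin 71.875°/1.332 = 0.71350; r = 45.520°.
D_min = 2·71.875° − 6·45.520° + 360° = 230.628°.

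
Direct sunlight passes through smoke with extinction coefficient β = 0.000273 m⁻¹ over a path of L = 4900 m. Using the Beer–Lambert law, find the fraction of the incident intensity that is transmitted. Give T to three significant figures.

τ = β·L = 0.000273 × 4900 = 1.3377.
T = exp(−1.3377) = 0.2624.

0.262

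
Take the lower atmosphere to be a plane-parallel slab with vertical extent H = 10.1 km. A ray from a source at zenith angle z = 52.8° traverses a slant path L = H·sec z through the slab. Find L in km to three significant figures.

sec z = 1/cos 52.8° = 1.6540.
L = 10.1 × 1.6540 = 16.705 km.

16.7 km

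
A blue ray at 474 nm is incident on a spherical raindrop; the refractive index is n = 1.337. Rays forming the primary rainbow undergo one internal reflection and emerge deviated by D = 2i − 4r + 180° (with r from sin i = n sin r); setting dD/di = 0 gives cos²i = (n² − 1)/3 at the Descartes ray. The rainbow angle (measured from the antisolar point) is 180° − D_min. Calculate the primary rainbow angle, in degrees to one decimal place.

cos²i = (1.78757 − 1)/3 = 0.26252; i = arccos(0.51237) = 59.178°.
sin r = sin 59.178°/1.337 = 0.64231; r = 39.964°.
D_min = 2·59.178° − 4·39.964° + 180° = 138.500°.
Rainbow angle = 180° − D_min = 41.500°.

41.5°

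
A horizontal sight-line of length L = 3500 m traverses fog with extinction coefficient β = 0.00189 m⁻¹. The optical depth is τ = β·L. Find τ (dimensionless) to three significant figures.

6.62

τ = β·L = 0.00189 × 3500 = 6.6150.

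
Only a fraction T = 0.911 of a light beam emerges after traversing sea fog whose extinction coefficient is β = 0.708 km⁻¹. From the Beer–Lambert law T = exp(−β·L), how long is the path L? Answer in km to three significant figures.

Beer–Lambert: T = exp(−βL) ⇒ L = −ln(T)/β = −ln(0.911)/0.708 = 0.0932/0.708 = 0.1317 km.

0.132 km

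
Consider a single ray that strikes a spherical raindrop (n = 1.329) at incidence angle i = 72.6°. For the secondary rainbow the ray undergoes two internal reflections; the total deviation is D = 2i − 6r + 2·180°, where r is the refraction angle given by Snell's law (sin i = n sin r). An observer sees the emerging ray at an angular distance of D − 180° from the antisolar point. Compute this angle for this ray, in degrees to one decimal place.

49.9°

sin r = sin 72.6° / 1.329 = 0.9542/1.329 = 0.7180; r = 45.89°.
D = 2·72.6° − 6·45.89° + 2·180° = 145.20° − 275.34° + 360° = 229.86°.
Angle from antisolar point = D − 180° = 49.86°.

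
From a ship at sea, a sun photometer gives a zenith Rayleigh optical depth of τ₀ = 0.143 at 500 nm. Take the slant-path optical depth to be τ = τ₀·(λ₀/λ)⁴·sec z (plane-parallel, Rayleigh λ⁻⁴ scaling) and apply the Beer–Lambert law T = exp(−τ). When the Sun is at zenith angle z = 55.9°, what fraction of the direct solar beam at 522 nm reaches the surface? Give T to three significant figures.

sec 55.9° = 1.7837.
τ = 0.143 × (500/522)⁴ × 1.7837 = 0.143 × 0.8418 × 1.7837 = 0.2147.
T = exp(−0.2147) = 0.8068.

0.807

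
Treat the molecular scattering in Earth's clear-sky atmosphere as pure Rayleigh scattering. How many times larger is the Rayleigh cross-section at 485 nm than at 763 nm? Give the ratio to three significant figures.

Rayleigh scattering ∝ λ⁻⁴, so the ratio of coefficients is the inverse fourth power of the wavelength ratio.
σ(485)/σ(763) = (763/485)⁴ = (1.5732)⁴ = 6.125.

6.13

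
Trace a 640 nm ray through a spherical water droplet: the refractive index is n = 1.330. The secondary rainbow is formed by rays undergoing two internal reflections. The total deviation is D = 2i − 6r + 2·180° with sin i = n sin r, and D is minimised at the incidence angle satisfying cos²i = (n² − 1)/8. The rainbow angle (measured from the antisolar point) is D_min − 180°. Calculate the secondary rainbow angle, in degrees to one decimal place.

50.1°

cos²i = (1.76890 − 1)/8 = 0.09611; i = arccos(0.31002) = 71.940°.
sin r = sin 71.940°/1.330 = 0.71483; r = 45.630°.
D_min = 2·71.940° − 6·45.630° + 360° = 230.101°.
Rainbow angle = D_min − 180° = 50.101°.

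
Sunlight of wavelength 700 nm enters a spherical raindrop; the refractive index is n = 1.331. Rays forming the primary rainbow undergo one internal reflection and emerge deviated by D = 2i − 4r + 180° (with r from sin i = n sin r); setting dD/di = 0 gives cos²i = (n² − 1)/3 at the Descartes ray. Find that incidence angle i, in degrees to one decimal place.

59.5°

cos²i = (1.331² − 1)/3 = (1.77156 − 1)/3 = 0.25719.
cos i = 0.50714, so i = 59.527°.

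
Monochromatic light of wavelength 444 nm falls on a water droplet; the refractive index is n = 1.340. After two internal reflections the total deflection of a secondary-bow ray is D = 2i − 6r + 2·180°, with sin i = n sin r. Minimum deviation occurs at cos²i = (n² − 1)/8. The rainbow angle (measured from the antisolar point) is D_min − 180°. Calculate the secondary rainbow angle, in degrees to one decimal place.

52.7°

cos²i = (1.79560 − 1)/8 = 0.09945; i = arccos(0.31536) = 71.618°.
sin r = sin 71.618°/1.340 = 0.70819; r = 45.088°.
D_min = 2·71.618° − 6·45.088° + 360° = 232.709°.
Rainbow angle = D_min − 180° = 52.709°.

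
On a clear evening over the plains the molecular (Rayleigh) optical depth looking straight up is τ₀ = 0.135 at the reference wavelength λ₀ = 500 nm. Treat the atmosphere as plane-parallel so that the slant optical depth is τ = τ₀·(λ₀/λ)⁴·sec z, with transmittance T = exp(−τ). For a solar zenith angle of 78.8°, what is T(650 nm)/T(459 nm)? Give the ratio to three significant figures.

Airmass: sec 78.8° = 5.1484.
τ(650 nm) = 0.135 × (500/650)⁴ × 5.1484 = 0.135 × 0.3501 × 5.1484 = 0.2434.
τ(459 nm) = 0.135 × (500/459)⁴ × 5.1484 = 0.135 × 1.4081 × 5.1484 = 0.9787.
T(650)/T(459) = exp(τ_B − τ_A) = exp(0.7353) = 2.0861.

2.09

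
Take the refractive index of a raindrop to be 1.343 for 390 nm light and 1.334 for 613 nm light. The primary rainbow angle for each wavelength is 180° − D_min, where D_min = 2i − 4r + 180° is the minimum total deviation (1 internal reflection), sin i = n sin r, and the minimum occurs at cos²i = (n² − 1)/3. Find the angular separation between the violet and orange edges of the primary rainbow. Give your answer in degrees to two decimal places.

1.29°

At 390 nm (n = 1.343): cos²i = 0.26788 → i = 58.830°, r = 39.577°, D_min = 139.354°, rainbow angle = 40.646°.
At 613 nm (n = 1.334): cos²i = 0.25985 → i = 59.352°, r = 40.159°, D_min = 138.067°, rainbow angle = 41.933°.
Angular width = |40.646° − 41.933°| = 1.287°.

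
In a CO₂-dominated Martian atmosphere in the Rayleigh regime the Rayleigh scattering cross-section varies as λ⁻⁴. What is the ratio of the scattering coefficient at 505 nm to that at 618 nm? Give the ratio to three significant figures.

2.24

Rayleigh scattering ∝ λ⁻⁴, so the ratio of coefficients is the inverse fourth power of the wavelength ratio.
σ(505)/σ(618) = (618/505)⁴ = (1.2238)⁴ = 2.243.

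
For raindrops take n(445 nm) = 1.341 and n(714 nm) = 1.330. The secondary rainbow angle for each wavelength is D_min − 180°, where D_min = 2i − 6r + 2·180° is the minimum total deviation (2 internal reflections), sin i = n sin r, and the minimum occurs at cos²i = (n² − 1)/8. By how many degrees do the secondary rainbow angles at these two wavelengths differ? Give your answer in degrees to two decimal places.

At 445 nm (n = 1.341): cos²i = 0.09979 → i = 71.586°, r = 45.034°, D_min = 232.966°, rainbow angle = 52.966°.
At 714 nm (n = 1.330): cos²i = 0.09611 → i = 71.940°, r = 45.630°, D_min = 230.101°, rainbow angle = 50.101°.
Angular width = |52.966° − 50.101°| = 2.865°.

2.86°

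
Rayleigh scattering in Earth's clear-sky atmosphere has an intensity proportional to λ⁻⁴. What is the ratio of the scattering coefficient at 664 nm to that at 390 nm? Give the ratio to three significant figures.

0.119

Rayleigh scattering ∝ λ⁻⁴, so the ratio of coefficients is the inverse fourth power of the wavelength ratio.
σ(664)/σ(390) = (390/664)⁴ = (0.5873)⁴ = 0.119.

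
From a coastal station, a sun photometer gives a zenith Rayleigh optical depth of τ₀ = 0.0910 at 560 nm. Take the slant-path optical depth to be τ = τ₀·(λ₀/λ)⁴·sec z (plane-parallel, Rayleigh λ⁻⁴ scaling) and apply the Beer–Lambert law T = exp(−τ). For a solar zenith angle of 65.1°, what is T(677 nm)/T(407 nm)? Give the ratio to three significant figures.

1.96

Airmass: sec 65.1° = 2.3751.
τ(677 nm) = 0.0910 × (560/677)⁴ × 2.3751 = 0.0910 × 0.4682 × 2.3751 = 0.1012.
τ(407 nm) = 0.0910 × (560/407)⁴ × 2.3751 = 0.0910 × 3.5841 × 2.3751 = 0.7746.
T(677)/T(407) = exp(τ_B − τ_A) = exp(0.6734) = 1.9610.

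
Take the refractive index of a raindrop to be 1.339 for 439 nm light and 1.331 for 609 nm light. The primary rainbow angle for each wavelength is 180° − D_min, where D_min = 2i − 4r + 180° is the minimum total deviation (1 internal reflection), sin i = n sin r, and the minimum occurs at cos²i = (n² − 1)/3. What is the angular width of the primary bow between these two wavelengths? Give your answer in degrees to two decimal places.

1.16°

At 439 nm (n = 1.339): cos²i = 0.26431 → i = 59.062°, r = 39.834°, D_min = 138.786°, rainbow angle = 41.214°.
At 609 nm (n = 1.331): cos²i = 0.25719 → i = 59.527°, r = 40.356°, D_min = 137.630°, rainbow angle = 42.370°.
Angular width = |41.214° − 42.370°| = 1.156°.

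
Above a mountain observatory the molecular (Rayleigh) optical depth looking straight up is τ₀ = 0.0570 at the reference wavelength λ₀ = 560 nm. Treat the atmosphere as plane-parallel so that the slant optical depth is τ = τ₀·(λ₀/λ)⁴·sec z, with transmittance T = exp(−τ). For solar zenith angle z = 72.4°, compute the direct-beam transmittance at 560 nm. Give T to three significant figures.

sec 72.4° = 3.3072.
τ = 0.0570 × (560/560)⁴ × 3.3072 = 0.0570 × 1.0000 × 3.3072 = 0.1885.
T = exp(−0.1885) = 0.8282.

0.828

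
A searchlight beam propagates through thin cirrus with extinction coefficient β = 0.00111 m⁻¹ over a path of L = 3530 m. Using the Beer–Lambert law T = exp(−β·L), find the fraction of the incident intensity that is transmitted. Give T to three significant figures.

τ = β·L = 0.00111 × 3530 = 3.9183.
T = exp(−3.9183) = 0.0199.

0.0199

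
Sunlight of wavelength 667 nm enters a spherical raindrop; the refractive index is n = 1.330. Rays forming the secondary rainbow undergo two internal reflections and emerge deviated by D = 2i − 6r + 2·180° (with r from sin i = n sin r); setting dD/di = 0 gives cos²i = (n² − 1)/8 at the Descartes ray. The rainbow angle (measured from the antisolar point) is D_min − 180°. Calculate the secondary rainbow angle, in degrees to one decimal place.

cos²i = (1.76890 − 1)/8 = 0.09611; i = arccos(0.31002) = 71.940°.
sin r = sin 71.940°/1.330 = 0.71483; r = 45.630°.
D_min = 2·71.940° − 6·45.630° + 360° = 230.101°.
Rainbow angle = D_min − 180° = 50.101°.

50.1°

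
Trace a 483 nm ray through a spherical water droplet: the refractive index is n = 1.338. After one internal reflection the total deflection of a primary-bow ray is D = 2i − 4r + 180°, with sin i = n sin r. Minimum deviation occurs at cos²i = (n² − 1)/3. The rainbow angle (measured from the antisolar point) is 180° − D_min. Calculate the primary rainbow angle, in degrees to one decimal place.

cos²i = (1.79024 − 1)/3 = 0.26341; i = arccos(0.51324) = 59.120°.
sin r = sin 59.120°/1.338 = 0.64144; r = 39.899°.
D_min = 2·59.120° − 4·39.899° + 180° = 138.643°.
Rainbow angle = 180° − D_min = 41.357°.

41.4°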